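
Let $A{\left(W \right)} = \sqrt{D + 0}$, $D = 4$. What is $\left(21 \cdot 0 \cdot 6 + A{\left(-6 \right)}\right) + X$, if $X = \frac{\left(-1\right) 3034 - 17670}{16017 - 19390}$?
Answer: $\frac{27450}{3373} \approx 8.1382$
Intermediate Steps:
$A{\left(W \right)} = 2$ ($A{\left(W \right)} = \sqrt{4 + 0} = \sqrt{4} = 2$)
$X = \frac{20704}{3373}$ ($X = \frac{-3034 - 17670}{-3373} = \left(-20704\right) \left(- \frac{1}{3373}\right) = \frac{20704}{3373} \approx 6.1382$)
$\left(21 \cdot 0 \cdot 6 + A{\left(-6 \right)}\right) + X = \left(21 \cdot 0 \cdot 6 + 2\right) + \frac{20704}{3373} = \left(0 \cdot 6 + 2\right) + \frac{20704}{3373} = \left(0 + 2\right) + \frac{20704}{3373} = 2 + \frac{20704}{3373} = \frac{27450}{3373}$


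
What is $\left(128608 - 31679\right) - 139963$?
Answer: $-43034$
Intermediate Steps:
$\left(128608 - 31679\right) - 139963 = 96929 - 139963 = -43034$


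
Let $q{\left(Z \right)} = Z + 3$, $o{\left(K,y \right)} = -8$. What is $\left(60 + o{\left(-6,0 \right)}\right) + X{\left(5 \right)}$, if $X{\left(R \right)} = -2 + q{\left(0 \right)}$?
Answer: $53$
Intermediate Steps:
$q{\left(Z \right)} = 3 + Z$
$X{\left(R \right)} = 1$ ($X{\left(R \right)} = -2 + \left(3 + 0\right) = -2 + 3 = 1$)
$\left(60 + o{\left(-6,0 \right)}\right) + X{\left(5 \right)} = \left(60 - 8\right) + 1 = 52 + 1 = 53$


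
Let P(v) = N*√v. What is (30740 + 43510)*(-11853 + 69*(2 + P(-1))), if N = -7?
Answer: -869838750 - 35862750*I ≈ -8.6984e+8 - 3.5863e+7*I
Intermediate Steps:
P(v) = -7*√v
(30740 + 43510)*(-11853 + 69*(2 + P(-1))) = (30740 + 43510)*(-11853 + 69*(2 - 7*I)) = 74250*(-11853 + 69*(2 - 7*I)) = 74250*(-11853 + (138 - 483*I)) = 74250*(-11715 - 483*I) = -869838750 - 35862750*I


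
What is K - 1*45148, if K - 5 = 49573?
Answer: 4430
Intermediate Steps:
K = 49578 (K = 5 + 49573 = 49578)
K - 1*45148 = 49578 - 1*45148 = 49578 - 45148 = 4430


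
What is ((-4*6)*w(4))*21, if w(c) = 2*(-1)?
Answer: 1008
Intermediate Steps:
w(c) = -2
((-4*6)*w(4))*21 = (-4*6*(-2))*21 = -24*(-2)*21 = 48*21 = 1008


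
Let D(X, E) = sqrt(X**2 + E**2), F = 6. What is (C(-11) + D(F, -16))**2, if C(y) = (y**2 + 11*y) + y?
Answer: 413 - 44*sqrt(73) ≈ 37.064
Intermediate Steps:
C(y) = y**2 + 12*y
D(X, E) = sqrt(E**2 + X**2)
(C(-11) + D(F, -16))**2 = (-11*(12 - 11) + sqrt((-16)**2 + 6**2))**2 = (-11*1 + sqrt(256 + 36))**2 = (-11 + sqrt(292))**2 = (-11 + 2*sqrt(73))**2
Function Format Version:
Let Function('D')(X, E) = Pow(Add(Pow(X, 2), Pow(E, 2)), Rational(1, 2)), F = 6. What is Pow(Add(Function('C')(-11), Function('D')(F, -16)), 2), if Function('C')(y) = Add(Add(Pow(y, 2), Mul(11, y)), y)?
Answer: Add(413, Mul(-44, Pow(73, Rational(1, 2)))) ≈ 37.064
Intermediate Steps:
Function('C')(y) = Add(Pow(y, 2), Mul(12, y))
Function('D')(X, E) = Pow(Add(Pow(E, 2), Pow(X, 2)), Rational(1, 2))
Pow(Add(Function('C')(-11), Function('D')(F, -16)), 2) = Pow(Add(Mul(-11, Add(12, -11)), Pow(Add(Pow(-16, 2), Pow(6, 2)), Rational(1, 2))), 2) = Pow(Add(Mul(-11, 1), Pow(Add(256, 36), Rational(1, 2))), 2) = Pow(Add(-11, Pow(292, Rational(1, 2))), 2) = Pow(Add(-11, Mul(2, Pow(73, Rational(1, 2)))), 2)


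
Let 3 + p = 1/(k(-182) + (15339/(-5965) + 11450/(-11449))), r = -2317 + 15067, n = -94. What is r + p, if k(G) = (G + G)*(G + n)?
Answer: 87454269277219198/6860772668779 ≈ 12747.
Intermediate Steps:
k(G) = 2*G*(-94 + G) (k(G) = (G + G)*(G - 94) = (2*G)*(-94 + G) = 2*G*(-94 + G))
r = 12750
p = -20582249713052/6860772668779 (p = -3 + 1/(2*(-182)*(-94 - 182) + (15339/(-5965) + 11450/(-11449))) = -3 + 1/(2*(-182)*(-276) + (15339*(-1/5965) + 11450*(-1/11449))) = -3 + 1/(100464 + (-15339/5965 - 11450/11449)) = -3 + 1/(100464 - 243915461/68293285) = -3 + 1/(6860772668779/68293285) = -3 + 68293285/6860772668779 = -20582249713052/6860772668779 ≈ -3.0000)
r + p = 12750 - 20582249713052/6860772668779 = 87454269277219198/6860772668779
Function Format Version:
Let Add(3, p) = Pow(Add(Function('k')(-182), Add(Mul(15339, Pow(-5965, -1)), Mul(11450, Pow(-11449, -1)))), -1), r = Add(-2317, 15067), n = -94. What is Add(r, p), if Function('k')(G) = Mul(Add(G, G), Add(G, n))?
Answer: Rational(87454269277219198, 6860772668779) ≈ 12747.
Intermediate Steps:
Function('k')(G) = Mul(2, G, Add(-94, G)) (Function('k')(G) = Mul(Add(G, G), Add(G, -94)) = Mul(Mul(2, G), Add(-94, G)) = Mul(2, G, Add(-94, G)))
r = 12750
p = Rational(-20582249713052, 6860772668779) (p = Add(-3, Pow(Add(Mul(2, -182, Add(-94, -182)), Add(Mul(15339, Pow(-5965, -1)), Mul(11450, Pow(-11449, -1)))), -1)) = Add(-3, Pow(Add(Mul(2, -182, -276), Add(Mul(15339, Rational(-1, 5965)), Mul(11450, Rational(-1, 11449)))), -1)) = Add(-3, Pow(Add(100464, Add(Rational(-15339, 5965), Rational(-11450, 11449))), -1)) = Add(-3, Pow(Add(100464, Rational(-243915461, 68293285)), -1)) = Add(-3, Pow(Rational(6860772668779, 68293285), -1)) = Add(-3, Rational(68293285, 6860772668779)) = Rational(-20582249713052, 6860772668779) ≈ -3.0000)
Add(r, p) = Add(12750, Rational(-20582249713052, 6860772668779)) = Rational(87454269277219198, 6860772668779)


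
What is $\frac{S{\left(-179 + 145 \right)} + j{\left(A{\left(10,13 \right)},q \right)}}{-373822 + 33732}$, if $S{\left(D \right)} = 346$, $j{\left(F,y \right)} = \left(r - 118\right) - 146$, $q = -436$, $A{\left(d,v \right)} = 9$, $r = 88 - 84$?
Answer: $- \frac{43}{170045} \approx -0.00025287$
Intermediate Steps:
$r = 4$ ($r = 88 - 84 = 4$)
$j{\left(F,y \right)} = -260$ ($j{\left(F,y \right)} = \left(4 - 118\right) - 146 = -114 - 146 = -260$)
$\frac{S{\left(-179 + 145 \right)} + j{\left(A{\left(10,13 \right)},q \right)}}{-373822 + 33732} = \frac{346 - 260}{-373822 + 33732} = \frac{86}{-340090} = 86 \left(- \frac{1}{340090}\right) = - \frac{43}{170045}$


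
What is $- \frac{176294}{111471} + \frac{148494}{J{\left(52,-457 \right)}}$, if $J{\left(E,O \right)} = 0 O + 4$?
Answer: $\frac{8276034749}{222942} \approx 37122.0$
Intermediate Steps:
$J{\left(E,O \right)} = 4$ ($J{\left(E,O \right)} = 0 + 4 = 4$)
$- \frac{176294}{111471} + \frac{148494}{J{\left(52,-457 \right)}} = - \frac{176294}{111471} + \frac{148494}{4} = \left(-176294\right) \frac{1}{111471} + 148494 \cdot \frac{1}{4} = - \frac{176294}{111471} + \frac{74247}{2} = \frac{8276034749}{222942}$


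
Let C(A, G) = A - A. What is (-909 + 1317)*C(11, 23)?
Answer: 0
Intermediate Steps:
C(A, G) = 0
(-909 + 1317)*C(11, 23) = (-909 + 1317)*0 = 408*0 = 0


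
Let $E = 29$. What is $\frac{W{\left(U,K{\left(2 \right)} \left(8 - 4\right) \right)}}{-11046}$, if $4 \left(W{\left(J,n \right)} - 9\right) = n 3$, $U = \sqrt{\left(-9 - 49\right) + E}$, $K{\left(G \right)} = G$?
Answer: $- \frac{5}{3682} \approx -0.001358$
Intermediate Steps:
$U = i \sqrt{29}$ ($U = \sqrt{\left(-9 - 49\right) + 29} = \sqrt{-58 + 29} = \sqrt{-29} = i \sqrt{29} \approx 5.3852 i$)
$W{\left(J,n \right)} = 9 + \frac{3 n}{4}$ ($W{\left(J,n \right)} = 9 + \frac{n 3}{4} = 9 + \frac{3 n}{4}$)
$\frac{W{\left(U,K{\left(2 \right)} \left(8 - 4\right) \right)}}{-11046} = \frac{9 + \frac{3 \cdot 2 \left(8 - 4\right)}{4}}{-11046} = \left(9 + \frac{3 \cdot 2 \cdot 4}{4}\right) \left(- \frac{1}{11046}\right) = \left(9 + \frac{3}{4} \cdot 8\right) \left(- \frac{1}{11046}\right) = \left(9 + 6\right) \left(- \frac{1}{11046}\right) = 15 \left(- \frac{1}{11046}\right) = - \frac{5}{3682}$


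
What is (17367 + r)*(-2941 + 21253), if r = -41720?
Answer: -445952136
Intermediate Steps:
(17367 + r)*(-2941 + 21253) = (17367 - 41720)*(-2941 + 21253) = -24353*18312 = -445952136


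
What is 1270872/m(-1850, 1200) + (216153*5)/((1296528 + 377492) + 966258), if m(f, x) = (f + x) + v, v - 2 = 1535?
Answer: 3356414020971/2341926586 ≈ 1433.2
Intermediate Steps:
v = 1537 (v = 2 + 1535 = 1537)
m(f, x) = 1537 + f + x (m(f, x) = (f + x) + 1537 = 1537 + f + x)
1270872/m(-1850, 1200) + (216153*5)/((1296528 + 377492) + 966258) = 1270872/(1537 - 1850 + 1200) + (216153*5)/((1296528 + 377492) + 966258) = 1270872/887 + 1080765/(1674020 + 966258) = 1270872*(1/887) + 1080765/2640278 = 1270872/887 + 1080765*(1/2640278) = 1270872/887 + 1080765/2640278 = 3356414020971/2341926586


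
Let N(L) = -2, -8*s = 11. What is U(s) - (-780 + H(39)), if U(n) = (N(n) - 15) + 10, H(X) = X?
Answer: 734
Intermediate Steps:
s = -11/8 (s = -1/8*11 = -11/8 ≈ -1.3750)
U(n) = -7 (U(n) = (-2 - 15) + 10 = -17 + 10 = -7)
U(s) - (-780 + H(39)) = -7 - (-780 + 39) = -7 - 1*(-741) = -7 + 741 = 734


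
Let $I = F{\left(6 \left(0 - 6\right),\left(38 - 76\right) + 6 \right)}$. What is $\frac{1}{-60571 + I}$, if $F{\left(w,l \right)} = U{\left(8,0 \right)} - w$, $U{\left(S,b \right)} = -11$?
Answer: $- \frac{1}{60546} \approx -1.6516 \cdot 10^{-5}$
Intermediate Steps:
$F{\left(w,l \right)} = -11 - w$
$I = 25$ ($I = -11 - 6 \left(0 - 6\right) = -11 - 6 \left(-6\right) = -11 - -36 = -11 + 36 = 25$)
$\frac{1}{-60571 + I} = \frac{1}{-60571 + 25} = \frac{1}{-60546} = - \frac{1}{60546}$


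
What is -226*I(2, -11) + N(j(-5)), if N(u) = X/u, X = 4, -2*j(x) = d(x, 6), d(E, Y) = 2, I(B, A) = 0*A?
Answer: -4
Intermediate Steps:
I(B, A) = 0
j(x) = -1 (j(x) = -½*2 = -1)
N(u) = 4/u
-226*I(2, -11) + N(j(-5)) = -226*0 + 4/(-1) = 0 + 4*(-1) = 0 - 4 = -4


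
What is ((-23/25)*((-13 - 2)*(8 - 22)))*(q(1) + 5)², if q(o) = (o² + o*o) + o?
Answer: -61824/5 ≈ -12365.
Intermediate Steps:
q(o) = o + 2*o² (q(o) = (o² + o²) + o = 2*o² + o = o + 2*o²)
((-23/25)*((-13 - 2)*(8 - 22)))*(q(1) + 5)² = ((-23/25)*((-13 - 2)*(8 - 22)))*(1*(1 + 2*1) + 5)² = ((-23*1/25)*(-15*(-14)))*(1*(1 + 2) + 5)² = (-23/25*210)*(1*3 + 5)² = -966*(3 + 5)²/5 = -966/5*8² = -966/5*64 = -61824/5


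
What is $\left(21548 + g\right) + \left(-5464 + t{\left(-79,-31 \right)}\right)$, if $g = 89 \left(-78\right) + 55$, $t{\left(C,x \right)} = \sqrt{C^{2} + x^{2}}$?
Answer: $9197 + \sqrt{7202} \approx 9281.9$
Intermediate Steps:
$g = -6887$ ($g = -6942 + 55 = -6887$)
$\left(21548 + g\right) + \left(-5464 + t{\left(-79,-31 \right)}\right) = \left(21548 - 6887\right) - \left(5464 - \sqrt{\left(-79\right)^{2} + \left(-31\right)^{2}}\right) = 14661 - \left(5464 - \sqrt{6241 + 961}\right) = 14661 - \left(5464 - \sqrt{7202}\right) = 9197 + \sqrt{7202}$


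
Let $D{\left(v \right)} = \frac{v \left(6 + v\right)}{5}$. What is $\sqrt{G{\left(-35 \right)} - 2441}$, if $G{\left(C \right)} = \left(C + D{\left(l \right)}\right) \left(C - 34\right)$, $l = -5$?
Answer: $\sqrt{43} \approx 6.5574$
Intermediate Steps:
$D{\left(v \right)} = \frac{v \left(6 + v\right)}{5}$ ($D{\left(v \right)} = v \left(6 + v\right) \frac{1}{5} = \frac{v \left(6 + v\right)}{5}$)
$G{\left(C \right)} = \left(-1 + C\right) \left(-34 + C\right)$ ($G{\left(C \right)} = \left(C + \frac{1}{5} \left(-5\right) \left(6 - 5\right)\right) \left(C - 34\right) = \left(C + \frac{1}{5} \left(-5\right) 1\right) \left(-34 + C\right) = \left(C - 1\right) \left(-34 + C\right) = \left(-1 + C\right) \left(-34 + C\right)$)
$\sqrt{G{\left(-35 \right)} - 2441} = \sqrt{\left(34 + \left(-35\right)^{2} - -1225\right) - 2441} = \sqrt{\left(34 + 1225 + 1225\right) - 2441} = \sqrt{2484 - 2441} = \sqrt{43}$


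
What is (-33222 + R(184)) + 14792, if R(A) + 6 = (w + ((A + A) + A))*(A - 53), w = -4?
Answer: 53352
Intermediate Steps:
R(A) = -6 + (-53 + A)*(-4 + 3*A) (R(A) = -6 + (-4 + ((A + A) + A))*(A - 53) = -6 + (-4 + (2*A + A))*(-53 + A) = -6 + (-4 + 3*A)*(-53 + A) = -6 + (-53 + A)*(-4 + 3*A))
(-33222 + R(184)) + 14792 = (-33222 + (206 - 163*184 + 3*184²)) + 14792 = (-33222 + (206 - 29992 + 3*33856)) + 14792 = (-33222 + (206 - 29992 + 101568)) + 14792 = (-33222 + 71782) + 14792 = 38560 + 14792 = 53352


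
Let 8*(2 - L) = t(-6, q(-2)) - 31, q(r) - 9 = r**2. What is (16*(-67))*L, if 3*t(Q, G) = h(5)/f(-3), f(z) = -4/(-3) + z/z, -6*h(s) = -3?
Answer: -44019/7 ≈ -6288.4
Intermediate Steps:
q(r) = 9 + r**2
h(s) = 1/2 (h(s) = -1/6*(-3) = 1/2)
f(z) = 7/3 (f(z) = -4*(-1/3) + 1 = 4/3 + 1 = 7/3)
t(Q, G) = 1/14 (t(Q, G) = (1/(2*(7/3)))/3 = ((1/2)*(3/7))/3 = (1/3)*(3/14) = 1/14)
L = 657/112 (L = 2 - (1/14 - 31)/8 = 2 - 1/8*(-433/14) = 2 + 433/112 = 657/112 ≈ 5.8661)
(16*(-67))*L = (16*(-67))*(657/112) = -1072*657/112 = -44019/7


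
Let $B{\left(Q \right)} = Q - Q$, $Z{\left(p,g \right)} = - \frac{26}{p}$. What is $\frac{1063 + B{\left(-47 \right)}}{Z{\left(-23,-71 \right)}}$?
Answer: $\frac{24449}{26} \approx 940.35$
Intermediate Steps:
$B{\left(Q \right)} = 0$
$\frac{1063 + B{\left(-47 \right)}}{Z{\left(-23,-71 \right)}} = \frac{1063 + 0}{\left(-26\right) \frac{1}{-23}} = \frac{1063}{\left(-26\right) \left(- \frac{1}{23}\right)} = \frac{1063}{\frac{26}{23}} = 1063 \cdot \frac{23}{26} = \frac{24449}{26}$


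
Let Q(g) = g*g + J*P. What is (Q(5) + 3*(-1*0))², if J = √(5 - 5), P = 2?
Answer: 625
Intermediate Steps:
J = 0 (J = √0 = 0)
Q(g) = g² (Q(g) = g*g + 0*2 = g² + 0 = g²)
(Q(5) + 3*(-1*0))² = (5² + 3*(-1*0))² = (25 + 3*0)² = (25 + 0)² = 25² = 625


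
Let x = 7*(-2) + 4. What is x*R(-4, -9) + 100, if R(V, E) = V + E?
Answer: 230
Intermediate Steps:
R(V, E) = E + V
x = -10 (x = -14 + 4 = -10)
x*R(-4, -9) + 100 = -10*(-9 - 4) + 100 = -10*(-13) + 100 = 130 + 100 = 230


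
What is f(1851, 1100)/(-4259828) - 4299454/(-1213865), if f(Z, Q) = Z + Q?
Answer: 18311352418297/5170856115220 ≈ 3.5413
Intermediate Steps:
f(Z, Q) = Q + Z
f(1851, 1100)/(-4259828) - 4299454/(-1213865) = (1100 + 1851)/(-4259828) - 4299454/(-1213865) = 2951*(-1/4259828) - 4299454*(-1/1213865) = -2951/4259828 + 4299454/1213865 = 18311352418297/5170856115220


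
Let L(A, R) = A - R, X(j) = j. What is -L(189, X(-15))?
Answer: -204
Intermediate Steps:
-L(189, X(-15)) = -(189 - 1*(-15)) = -(189 + 15) = -1*204 = -204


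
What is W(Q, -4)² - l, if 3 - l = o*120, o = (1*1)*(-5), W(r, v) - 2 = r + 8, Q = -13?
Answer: -594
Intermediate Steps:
W(r, v) = 10 + r (W(r, v) = 2 + (r + 8) = 2 + (8 + r) = 10 + r)
o = -5 (o = 1*(-5) = -5)
l = 603 (l = 3 - (-5)*120 = 3 - 1*(-600) = 3 + 600 = 603)
W(Q, -4)² - l = (10 - 13)² - 1*603 = (-3)² - 603 = 9 - 603 = -594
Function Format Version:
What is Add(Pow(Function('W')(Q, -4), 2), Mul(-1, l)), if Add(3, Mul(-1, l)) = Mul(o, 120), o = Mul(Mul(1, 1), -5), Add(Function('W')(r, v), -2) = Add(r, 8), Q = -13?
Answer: -594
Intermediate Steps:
Function('W')(r, v) = Add(10, r) (Function('W')(r, v) = Add(2, Add(r, 8)) = Add(2, Add(8, r)) = Add(10, r))
o = -5 (o = Mul(1, -5) = -5)
l = 603 (l = Add(3, Mul(-1, Mul(-5, 120))) = Add(3, Mul(-1, -600)) = Add(3, 600) = 603)
Add(Pow(Function('W')(Q, -4), 2), Mul(-1, l)) = Add(Pow(Add(10, -13), 2), Mul(-1, 603)) = Add(Pow(-3, 2), -603) = Add(9, -603) = -594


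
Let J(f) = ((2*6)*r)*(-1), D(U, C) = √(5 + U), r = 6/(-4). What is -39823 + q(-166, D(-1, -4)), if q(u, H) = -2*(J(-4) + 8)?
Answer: -39875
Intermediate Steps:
r = -3/2 (r = 6*(-¼) = -3/2 ≈ -1.5000)
J(f) = 18 (J(f) = ((2*6)*(-3/2))*(-1) = (12*(-3/2))*(-1) = -18*(-1) = 18)
q(u, H) = -52 (q(u, H) = -2*(18 + 8) = -2*26 = -52)
-39823 + q(-166, D(-1, -4)) = -39823 - 52 = -39875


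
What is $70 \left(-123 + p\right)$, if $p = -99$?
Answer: $-15540$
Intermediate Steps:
$70 \left(-123 + p\right) = 70 \left(-123 - 99\right) = 70 \left(-222\right) = -15540$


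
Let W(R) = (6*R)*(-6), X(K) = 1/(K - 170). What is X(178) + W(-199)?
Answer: 57313/8 ≈ 7164.1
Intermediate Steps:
X(K) = 1/(-170 + K)
W(R) = -36*R
X(178) + W(-199) = 1/(-170 + 178) - 36*(-199) = 1/8 + 7164 = ⅛ + 7164 = 57313/8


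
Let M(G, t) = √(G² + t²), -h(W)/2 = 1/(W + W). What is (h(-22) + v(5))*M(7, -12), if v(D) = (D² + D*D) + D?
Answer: 1211*√193/22 ≈ 764.72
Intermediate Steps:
h(W) = -1/W (h(W) = -2/(W + W) = -2*1/(2*W) = -1/W)
v(D) = D + 2*D² (v(D) = (D² + D²) + D = 2*D² + D = D + 2*D²)
(h(-22) + v(5))*M(7, -12) = (-1/(-22) + 5*(1 + 2*5))*√(7² + (-12)²) = (-1*(-1/22) + 5*(1 + 10))*√(49 + 144) = (1/22 + 5*11)*√193 = (1/22 + 55)*√193 = 1211*√193/22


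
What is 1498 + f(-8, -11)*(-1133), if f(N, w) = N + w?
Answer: 23025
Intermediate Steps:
1498 + f(-8, -11)*(-1133) = 1498 + (-8 - 11)*(-1133) = 1498 - 19*(-1133) = 1498 + 21527 = 23025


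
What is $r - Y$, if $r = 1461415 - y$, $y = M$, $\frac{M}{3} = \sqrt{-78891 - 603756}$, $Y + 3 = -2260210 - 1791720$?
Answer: $5513348 - 3 i \sqrt{682647} \approx 5.5133 \cdot 10^{6} - 2478.7 i$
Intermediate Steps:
$Y = -4051933$ ($Y = -3 - 4051930 = -4051933$)
$M = 3 i \sqrt{682647}$ ($M = 3 \sqrt{-78891 - 603756} = 3 \sqrt{-682647} = 3 i \sqrt{682647} \approx 2478.7 i$)
$y = 3 i \sqrt{682647} \approx 2478.7 i$
$r = 1461415 - 3 i \sqrt{682647} \approx 1.4614 \cdot 10^{6} - 2478.7 i$
$r - Y = \left(1461415 - 3 i \sqrt{682647}\right) - -4051933 = \left(1461415 - 3 i \sqrt{682647}\right) + 4051933 = 5513348 - 3 i \sqrt{682647}$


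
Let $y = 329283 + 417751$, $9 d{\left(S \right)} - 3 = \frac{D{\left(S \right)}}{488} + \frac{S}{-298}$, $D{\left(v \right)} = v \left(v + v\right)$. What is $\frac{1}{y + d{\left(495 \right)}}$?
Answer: $\frac{109068}{81489690113} \approx 1.3384 \cdot 10^{-6}$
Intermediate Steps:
$D{\left(v \right)} = 2 v^{2}$ ($D{\left(v \right)} = v 2 v = 2 v^{2}$)
$d{\left(S \right)} = \frac{1}{3} - \frac{S}{2682} + \frac{S^{2}}{2196}$ ($d{\left(S \right)} = \frac{1}{3} + \frac{\frac{2 S^{2}}{488} + \frac{S}{-298}}{9} = \frac{1}{3} + \frac{2 S^{2} \cdot \frac{1}{488} + S \left(- \frac{1}{298}\right)}{9} = \frac{1}{3} + \frac{\frac{S^{2}}{244} - \frac{S}{298}}{9} = \frac{1}{3} + \frac{- \frac{S}{298} + \frac{S^{2}}{244}}{9} = \frac{1}{3} + \left(- \frac{S}{2682} + \frac{S^{2}}{2196}\right) = \frac{1}{3} - \frac{S}{2682} + \frac{S^{2}}{2196}$)
$y = 747034$
$\frac{1}{y + d{\left(495 \right)}} = \frac{1}{747034 + \left(\frac{1}{3} - \frac{55}{298} + \frac{495^{2}}{2196}\right)} = \frac{1}{747034 + \left(\frac{1}{3} - \frac{55}{298} + \frac{1}{2196} \cdot 245025\right)} = \frac{1}{747034 + \left(\frac{1}{3} - \frac{55}{298} + \frac{27225}{244}\right)} = \frac{1}{747034 + \frac{12185801}{109068}} = \frac{1}{\frac{81489690113}{109068}} = \frac{109068}{81489690113}$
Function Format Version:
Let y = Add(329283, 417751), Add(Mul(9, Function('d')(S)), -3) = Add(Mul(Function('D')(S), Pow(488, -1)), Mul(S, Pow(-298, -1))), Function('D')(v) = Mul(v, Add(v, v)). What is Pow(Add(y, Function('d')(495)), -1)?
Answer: Rational(109068, 81489690113) ≈ 1.3384e-6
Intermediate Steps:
Function('D')(v) = Mul(2, Pow(v, 2)) (Function('D')(v) = Mul(v, Mul(2, v)) = Mul(2, Pow(v, 2)))
Function('d')(S) = Add(Rational(1, 3), Mul(Rational(-1, 2682), S), Mul(Rational(1, 2196), Pow(S, 2))) (Function('d')(S) = Add(Rational(1, 3), Mul(Rational(1, 9), Add(Mul(Mul(2, Pow(S, 2)), Pow(488, -1)), Mul(S, Pow(-298, -1))))) = Add(Rational(1, 3), Mul(Rational(1, 9), Add(Mul(Mul(2, Pow(S, 2)), Rational(1, 488)), Mul(S, Rational(-1, 298))))) = Add(Rational(1, 3), Mul(Rational(1, 9), Add(Mul(Rational(1, 244), Pow(S, 2)), Mul(Rational(-1, 298), S)))) = Add(Rational(1, 3), Mul(Rational(1, 9), Add(Mul(Rational(-1, 298), S), Mul(Rational(1, 244), Pow(S, 2))))) = Add(Rational(1, 3), Add(Mul(Rational(-1, 2682), S), Mul(Rational(1, 2196), Pow(S, 2)))) = Add(Rational(1, 3), Mul(Rational(-1, 2682), S), Mul(Rational(1, 2196), Pow(S, 2))))
y = 747034
Pow(Add(y, Function('d')(495)), -1) = Pow(Add(747034, Add(Rational(1, 3), Mul(Rational(-1, 2682), 495), Mul(Rational(1, 2196), Pow(495, 2)))), -1) = Pow(Add(747034, Add(Rational(1, 3), Rational(-55, 298), Mul(Rational(1, 2196), 245025))), -1) = Pow(Add(747034, Add(Rational(1, 3), Rational(-55, 298), Rational(27225, 244))), -1) = Pow(Add(747034, Rational(12185801, 109068)), -1) = Pow(Rational(81489690113, 109068), -1) = Rational(109068, 81489690113)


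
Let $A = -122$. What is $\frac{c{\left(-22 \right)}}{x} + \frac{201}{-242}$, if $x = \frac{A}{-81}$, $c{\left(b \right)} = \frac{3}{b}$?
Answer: $- \frac{27195}{29524} \approx -0.92111$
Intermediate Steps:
$x = \frac{122}{81}$ ($x = - \frac{122}{-81} = \left(-122\right) \left(- \frac{1}{81}\right) = \frac{122}{81} \approx 1.5062$)
$\frac{c{\left(-22 \right)}}{x} + \frac{201}{-242} = \frac{3 \frac{1}{-22}}{\frac{122}{81}} + \frac{201}{-242} = 3 \left(- \frac{1}{22}\right) \frac{81}{122} + 201 \left(- \frac{1}{242}\right) = \left(- \frac{3}{22}\right) \frac{81}{122} - \frac{201}{242} = - \frac{243}{2684} - \frac{201}{242} = - \frac{27195}{29524}$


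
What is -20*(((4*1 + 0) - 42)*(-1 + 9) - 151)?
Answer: 9100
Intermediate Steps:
-20*(((4*1 + 0) - 42)*(-1 + 9) - 151) = -20*(((4 + 0) - 42)*8 - 151) = -20*((4 - 42)*8 - 151) = -20*(-38*8 - 151) = -20*(-304 - 151) = -20*(-455) = 9100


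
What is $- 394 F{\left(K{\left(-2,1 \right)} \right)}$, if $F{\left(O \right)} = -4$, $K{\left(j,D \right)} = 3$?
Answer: $1576$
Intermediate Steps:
$- 394 F{\left(K{\left(-2,1 \right)} \right)} = \left(-394\right) \left(-4\right) = 1576$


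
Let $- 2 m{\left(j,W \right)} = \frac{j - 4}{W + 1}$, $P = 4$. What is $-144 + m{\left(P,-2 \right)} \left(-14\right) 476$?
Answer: $-144$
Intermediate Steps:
$m{\left(j,W \right)} = - \frac{-4 + j}{2 \left(1 + W\right)}$ ($m{\left(j,W \right)} = - \frac{\left(j - 4\right) \frac{1}{W + 1}}{2} = - \frac{\left(-4 + j\right) \frac{1}{1 + W}}{2} = - \frac{\frac{1}{1 + W} \left(-4 + j\right)}{2} = - \frac{-4 + j}{2 \left(1 + W\right)}$)
$-144 + m{\left(P,-2 \right)} \left(-14\right) 476 = -144 + \frac{4 - 4}{2 \left(1 - 2\right)} \left(-14\right) 476 = -144 + \frac{4 - 4}{2 \left(-1\right)} \left(-14\right) 476 = -144 + \frac{1}{2} \left(-1\right) 0 \left(-14\right) 476 = -144 + 0 \left(-14\right) 476 = -144 + 0 \cdot 476 = -144 + 0 = -144$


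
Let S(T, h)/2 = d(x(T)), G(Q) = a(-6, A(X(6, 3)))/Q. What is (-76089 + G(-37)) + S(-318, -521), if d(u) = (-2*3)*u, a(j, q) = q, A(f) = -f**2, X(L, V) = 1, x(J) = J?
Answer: -2674100/37 ≈ -72273.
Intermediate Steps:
G(Q) = -1/Q (G(Q) = (-1*1**2)/Q = (-1*1)/Q = -1/Q)
d(u) = -6*u
S(T, h) = -12*T (S(T, h) = 2*(-6*T) = -12*T)
(-76089 + G(-37)) + S(-318, -521) = (-76089 - 1/(-37)) - 12*(-318) = (-76089 - 1*(-1/37)) + 3816 = (-76089 + 1/37) + 3816 = -2815292/37 + 3816 = -2674100/37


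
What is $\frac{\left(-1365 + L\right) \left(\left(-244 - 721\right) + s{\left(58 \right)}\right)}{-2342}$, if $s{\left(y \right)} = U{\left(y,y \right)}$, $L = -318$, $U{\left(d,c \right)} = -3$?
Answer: $- \frac{814572}{1171} \approx -695.62$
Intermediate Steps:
$s{\left(y \right)} = -3$
$\frac{\left(-1365 + L\right) \left(\left(-244 - 721\right) + s{\left(58 \right)}\right)}{-2342} = \frac{\left(-1365 - 318\right) \left(\left(-244 - 721\right) - 3\right)}{-2342} = - 1683 \left(-965 - 3\right) \left(- \frac{1}{2342}\right) = \left(-1683\right) \left(-968\right) \left(- \frac{1}{2342}\right) = 1629144 \left(- \frac{1}{2342}\right) = - \frac{814572}{1171}$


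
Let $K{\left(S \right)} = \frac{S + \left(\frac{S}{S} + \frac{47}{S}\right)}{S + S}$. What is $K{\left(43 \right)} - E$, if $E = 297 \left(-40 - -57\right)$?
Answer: $- \frac{18669263}{3698} \approx -5048.5$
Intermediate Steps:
$E = 5049$ ($E = 297 \left(-40 + 57\right) = 297 \cdot 17 = 5049$)
$K{\left(S \right)} = \frac{1 + S + \frac{47}{S}}{2 S}$ ($K{\left(S \right)} = \frac{S + \left(1 + \frac{47}{S}\right)}{2 S} = \left(1 + S + \frac{47}{S}\right) \frac{1}{2 S} = \frac{1 + S + \frac{47}{S}}{2 S}$)
$K{\left(43 \right)} - E = \frac{47 + 43 + 43^{2}}{2 \cdot 1849} - 5049 = \frac{1}{2} \cdot \frac{1}{1849} \left(47 + 43 + 1849\right) - 5049 = \frac{1}{2} \cdot \frac{1}{1849} \cdot 1939 - 5049 = \frac{1939}{3698} - 5049 = - \frac{18669263}{3698}$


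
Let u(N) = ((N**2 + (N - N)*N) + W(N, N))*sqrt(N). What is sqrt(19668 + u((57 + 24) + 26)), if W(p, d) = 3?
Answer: 2*sqrt(4917 + 2863*sqrt(107)) ≈ 371.66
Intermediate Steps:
u(N) = sqrt(N)*(3 + N**2) (u(N) = ((N**2 + (N - N)*N) + 3)*sqrt(N) = ((N**2 + 0*N) + 3)*sqrt(N) = ((N**2 + 0) + 3)*sqrt(N) = (N**2 + 3)*sqrt(N) = (3 + N**2)*sqrt(N) = sqrt(N)*(3 + N**2))
sqrt(19668 + u((57 + 24) + 26)) = sqrt(19668 + sqrt((57 + 24) + 26)*(3 + ((57 + 24) + 26)**2)) = sqrt(19668 + sqrt(81 + 26)*(3 + (81 + 26)**2)) = sqrt(19668 + sqrt(107)*(3 + 107**2)) = sqrt(19668 + sqrt(107)*(3 + 11449)) = sqrt(19668 + sqrt(107)*11452) = sqrt(19668 + 11452*sqrt(107))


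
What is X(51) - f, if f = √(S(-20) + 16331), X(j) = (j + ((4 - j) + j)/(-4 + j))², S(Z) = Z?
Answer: 5764801/2209 - √16311 ≈ 2482.0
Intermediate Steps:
X(j) = (j + 4/(-4 + j))²
f = √16311 (f = √(-20 + 16331) = √16311 ≈ 127.71)
X(51) - f = (4 + 51² - 4*51)²/(-4 + 51)² - √16311 = (4 + 2601 - 204)²/47² - √16311 = (1/2209)*2401² - √16311 = (1/2209)*5764801 - √16311 = 5764801/2209 - √16311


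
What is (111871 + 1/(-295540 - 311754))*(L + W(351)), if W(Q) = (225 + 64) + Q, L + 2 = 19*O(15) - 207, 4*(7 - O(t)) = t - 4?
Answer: 139070287738431/2429176 ≈ 5.7250e+7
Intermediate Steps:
O(t) = 8 - t/4 (O(t) = 7 - (t - 4)/4 = 7 - (-4 + t)/4 = 7 + (1 - t/4) = 8 - t/4)
L = -513/4 (L = -2 + (19*(8 - 1/4*15) - 207) = -2 + (19*(8 - 15/4) - 207) = -2 + (19*(17/4) - 207) = -2 + (323/4 - 207) = -2 - 505/4 = -513/4 ≈ -128.25)
W(Q) = 289 + Q
(111871 + 1/(-295540 - 311754))*(L + W(351)) = (111871 + 1/(-295540 - 311754))*(-513/4 + (289 + 351)) = (111871 + 1/(-607294))*(-513/4 + 640) = (111871 - 1/607294)*(2047/4) = (67938587073/607294)*(2047/4) = 139070287738431/2429176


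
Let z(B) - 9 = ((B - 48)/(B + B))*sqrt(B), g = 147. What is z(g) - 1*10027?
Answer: -10018 + 33*sqrt(3)/14 ≈ -10014.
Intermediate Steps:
z(B) = 9 + (-48 + B)/(2*sqrt(B)) (z(B) = 9 + ((B - 48)/(B + B))*sqrt(B) = 9 + ((-48 + B)/((2*B)))*sqrt(B) = 9 + ((-48 + B)*(1/(2*B)))*sqrt(B) = 9 + ((-48 + B)/(2*B))*sqrt(B) = 9 + (-48 + B)/(2*sqrt(B)))
z(g) - 1*10027 = (9 + sqrt(147)/2 - 8*sqrt(3)/7) - 1*10027 = (9 + (7*sqrt(3))/2 - 8*sqrt(3)/7) - 10027 = (9 + 7*sqrt(3)/2 - 8*sqrt(3)/7) - 10027 = (9 + 33*sqrt(3)/14) - 10027 = -10018 + 33*sqrt(3)/14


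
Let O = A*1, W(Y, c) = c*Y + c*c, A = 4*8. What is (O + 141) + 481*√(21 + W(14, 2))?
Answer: 173 + 481*√53 ≈ 3674.7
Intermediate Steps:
A = 32
W(Y, c) = c² + Y*c (W(Y, c) = Y*c + c² = c² + Y*c)
O = 32 (O = 32*1 = 32)
(O + 141) + 481*√(21 + W(14, 2)) = (32 + 141) + 481*√(21 + 2*(14 + 2)) = 173 + 481*√(21 + 2*16) = 173 + 481*√(21 + 32) = 173 + 481*√53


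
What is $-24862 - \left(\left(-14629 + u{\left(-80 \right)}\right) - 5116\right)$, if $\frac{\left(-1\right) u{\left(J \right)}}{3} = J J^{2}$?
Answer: $-1541117$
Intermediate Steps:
$u{\left(J \right)} = - 3 J^{3}$ ($u{\left(J \right)} = - 3 J J^{2} = - 3 J^{3}$)
$-24862 - \left(\left(-14629 + u{\left(-80 \right)}\right) - 5116\right) = -24862 - \left(\left(-14629 - 3 \left(-80\right)^{3}\right) - 5116\right) = -24862 - \left(\left(-14629 - -1536000\right) - 5116\right) = -24862 - \left(\left(-14629 + 1536000\right) - 5116\right) = -24862 - \left(1521371 - 5116\right) = -24862 - 1516255 = -1541117$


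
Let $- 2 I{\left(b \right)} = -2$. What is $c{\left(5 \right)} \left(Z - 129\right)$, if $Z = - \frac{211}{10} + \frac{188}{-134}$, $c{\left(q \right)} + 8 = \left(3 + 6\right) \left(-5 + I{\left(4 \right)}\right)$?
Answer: $\frac{2233154}{335} \approx 6666.1$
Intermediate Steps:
$I{\left(b \right)} = 1$ ($I{\left(b \right)} = \left(- \frac{1}{2}\right) \left(-2\right) = 1$)
$c{\left(q \right)} = -44$ ($c{\left(q \right)} = -8 + \left(3 + 6\right) \left(-5 + 1\right) = -8 + 9 \left(-4\right) = -8 - 36 = -44$)
$Z = - \frac{15077}{670}$ ($Z = \left(-211\right) \frac{1}{10} + 188 \left(- \frac{1}{134}\right) = - \frac{211}{10} - \frac{94}{67} = - \frac{15077}{670} \approx -22.503$)
$c{\left(5 \right)} \left(Z - 129\right) = - 44 \left(- \frac{15077}{670} - 129\right) = \left(-44\right) \left(- \frac{101507}{670}\right) = \frac{2233154}{335}$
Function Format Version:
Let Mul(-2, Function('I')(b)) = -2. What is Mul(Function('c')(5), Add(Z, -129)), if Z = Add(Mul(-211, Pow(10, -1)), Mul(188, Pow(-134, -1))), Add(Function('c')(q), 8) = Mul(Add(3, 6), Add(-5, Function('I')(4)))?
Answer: Rational(2233154, 335) ≈ 6666.1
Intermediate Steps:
Function('I')(b) = 1 (Function('I')(b) = Mul(Rational(-1, 2), -2) = 1)
Function('c')(q) = -44 (Function('c')(q) = Add(-8, Mul(Add(3, 6), Add(-5, 1))) = Add(-8, Mul(9, -4)) = Add(-8, -36) = -44)
Z = Rational(-15077, 670) (Z = Add(Mul(-211, Rational(1, 10)), Mul(188, Rational(-1, 134))) = Add(Rational(-211, 10), Rational(-94, 67)) = Rational(-15077, 670) ≈ -22.503)
Mul(Function('c')(5), Add(Z, -129)) = Mul(-44, Add(Rational(-15077, 670), -129)) = Mul(-44, Rational(-101507, 670)) = Rational(2233154, 335)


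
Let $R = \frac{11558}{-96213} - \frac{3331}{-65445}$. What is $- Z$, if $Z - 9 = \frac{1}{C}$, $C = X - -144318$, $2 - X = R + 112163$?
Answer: $- \frac{202482824262917}{22498013848228} \approx -9.0$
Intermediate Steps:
$R = - \frac{48436423}{699628865}$ ($R = 11558 \left(- \frac{1}{96213}\right) - - \frac{3331}{65445} = - \frac{11558}{96213} + \frac{3331}{65445} = - \frac{48436423}{699628865} \approx -0.069232$)
$X = - \frac{78471024690842}{699628865}$ ($X = 2 - \left(- \frac{48436423}{699628865} + 112163\right) = 2 - \frac{78472423948572}{699628865} = - \frac{78471024690842}{699628865} \approx -1.1216 \cdot 10^{5}$)
$C = \frac{22498013848228}{699628865}$ ($C = - \frac{78471024690842}{699628865} - -144318 = - \frac{78471024690842}{699628865} + 144318 = \frac{22498013848228}{699628865} \approx 32157.0$)
$Z = \frac{202482824262917}{22498013848228}$ ($Z = 9 + \frac{1}{\frac{22498013848228}{699628865}} = 9 + \frac{699628865}{22498013848228} = \frac{202482824262917}{22498013848228} \approx 9.0$)
$- Z = \left(-1\right) \frac{202482824262917}{22498013848228} = - \frac{202482824262917}{22498013848228}$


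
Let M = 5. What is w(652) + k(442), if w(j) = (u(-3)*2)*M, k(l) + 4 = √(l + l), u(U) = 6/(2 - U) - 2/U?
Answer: 44/3 + 2*√221 ≈ 44.399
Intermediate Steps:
u(U) = -2/U + 6/(2 - U)
k(l) = -4 + √2*√l (k(l) = -4 + √(l + l) = -4 + √(2*l) = -4 + √2*√l)
w(j) = 56/3 (w(j) = ((4*(1 - 2*(-3))/(-3*(-2 - 3)))*2)*5 = ((4*(-⅓)*(1 + 6)/(-5))*2)*5 = ((4*(-⅓)*(-⅕)*7)*2)*5 = ((28/15)*2)*5 = (56/15)*5 = 56/3)
w(652) + k(442) = 56/3 + (-4 + √2*√442) = 56/3 + (-4 + 2*√221) = 44/3 + 2*√221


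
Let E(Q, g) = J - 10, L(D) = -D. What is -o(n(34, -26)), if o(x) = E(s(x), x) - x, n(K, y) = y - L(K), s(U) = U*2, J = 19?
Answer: -1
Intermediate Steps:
s(U) = 2*U
E(Q, g) = 9 (E(Q, g) = 19 - 10 = 9)
n(K, y) = K + y (n(K, y) = y - (-1)*K = y + K = K + y)
o(x) = 9 - x
-o(n(34, -26)) = -(9 - (34 - 26)) = -(9 - 1*8) = -(9 - 8) = -1*1 = -1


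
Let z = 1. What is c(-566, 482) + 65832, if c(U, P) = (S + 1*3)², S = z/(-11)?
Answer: 7966696/121 ≈ 65841.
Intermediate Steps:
S = -1/11 (S = 1/(-11) = 1*(-1/11) = -1/11 ≈ -0.090909)
c(U, P) = 1024/121 (c(U, P) = (-1/11 + 1*3)² = (-1/11 + 3)² = (32/11)² = 1024/121)
c(-566, 482) + 65832 = 1024/121 + 65832 = 7966696/121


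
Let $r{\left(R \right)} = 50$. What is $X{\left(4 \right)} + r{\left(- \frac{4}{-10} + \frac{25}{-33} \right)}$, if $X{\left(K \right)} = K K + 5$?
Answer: $71$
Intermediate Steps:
$X{\left(K \right)} = 5 + K^{2}$ ($X{\left(K \right)} = K^{2} + 5 = 5 + K^{2}$)
$X{\left(4 \right)} + r{\left(- \frac{4}{-10} + \frac{25}{-33} \right)} = \left(5 + 4^{2}\right) + 50 = \left(5 + 16\right) + 50 = 21 + 50 = 71$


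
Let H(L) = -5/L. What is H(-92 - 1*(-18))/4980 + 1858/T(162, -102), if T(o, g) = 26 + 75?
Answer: 136942133/7444104 ≈ 18.396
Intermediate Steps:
T(o, g) = 101
H(-92 - 1*(-18))/4980 + 1858/T(162, -102) = -5/(-92 - 1*(-18))/4980 + 1858/101 = -5/(-92 + 18)*(1/4980) + 1858*(1/101) = -5/(-74)*(1/4980) + 1858/101 = -5*(-1/74)*(1/4980) + 1858/101 = (5/74)*(1/4980) + 1858/101 = 1/73704 + 1858/101 = 136942133/7444104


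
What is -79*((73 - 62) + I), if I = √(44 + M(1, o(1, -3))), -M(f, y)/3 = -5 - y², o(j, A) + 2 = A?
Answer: -869 - 79*√134 ≈ -1783.5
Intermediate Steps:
o(j, A) = -2 + A
M(f, y) = 15 + 3*y² (M(f, y) = -3*(-5 - y²) = 15 + 3*y²)
I = √134 (I = √(44 + (15 + 3*(-2 - 3)²)) = √(44 + (15 + 3*(-5)²)) = √(44 + (15 + 3*25)) = √(44 + (15 + 75)) = √(44 + 90) = √134 ≈ 11.576)
-79*((73 - 62) + I) = -79*((73 - 62) + √134) = -79*(11 + √134) = -869 - 79*√134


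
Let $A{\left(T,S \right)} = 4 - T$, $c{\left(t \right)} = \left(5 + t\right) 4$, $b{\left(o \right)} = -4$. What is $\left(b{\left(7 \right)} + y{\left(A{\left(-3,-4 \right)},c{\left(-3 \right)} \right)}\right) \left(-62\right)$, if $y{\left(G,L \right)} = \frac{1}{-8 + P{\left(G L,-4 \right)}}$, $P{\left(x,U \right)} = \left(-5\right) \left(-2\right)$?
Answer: $217$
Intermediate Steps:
$c{\left(t \right)} = 20 + 4 t$
$P{\left(x,U \right)} = 10$
$y{\left(G,L \right)} = \frac{1}{2}$ ($y{\left(G,L \right)} = \frac{1}{-8 + 10} = \frac{1}{2}$)
$\left(b{\left(7 \right)} + y{\left(A{\left(-3,-4 \right)},c{\left(-3 \right)} \right)}\right) \left(-62\right) = \left(-4 + \frac{1}{2}\right) \left(-62\right) = \left(- \frac{7}{2}\right) \left(-62\right) = 217$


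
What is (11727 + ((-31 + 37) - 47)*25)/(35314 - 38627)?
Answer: -10702/3313 ≈ -3.2303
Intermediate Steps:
(11727 + ((-31 + 37) - 47)*25)/(35314 - 38627) = (11727 + (6 - 47)*25)/(-3313) = (11727 - 41*25)*(-1/3313) = (11727 - 1025)*(-1/3313) = 10702*(-1/3313) = -10702/3313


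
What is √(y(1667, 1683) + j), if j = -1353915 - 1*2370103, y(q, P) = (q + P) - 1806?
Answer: I*√3722474 ≈ 1929.4*I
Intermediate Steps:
y(q, P) = -1806 + P + q (y(q, P) = (P + q) - 1806 = -1806 + P + q)
j = -3724018 (j = -1353915 - 2370103 = -3724018)
√(y(1667, 1683) + j) = √((-1806 + 1683 + 1667) - 3724018) = √(1544 - 3724018) = √(-3722474) = I*√3722474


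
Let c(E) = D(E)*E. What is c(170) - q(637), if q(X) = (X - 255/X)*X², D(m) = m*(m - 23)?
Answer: -254064118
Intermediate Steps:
D(m) = m*(-23 + m)
q(X) = X²*(X - 255/X)
c(E) = E²*(-23 + E) (c(E) = (E*(-23 + E))*E = E²*(-23 + E))
c(170) - q(637) = 170²*(-23 + 170) - 637*(-255 + 637²) = 28900*147 - 637*(-255 + 405769) = 4248300 - 637*405514 = 4248300 - 1*258312418 = 4248300 - 258312418 = -254064118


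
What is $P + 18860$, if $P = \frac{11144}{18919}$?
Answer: $\frac{356823484}{18919} \approx 18861.0$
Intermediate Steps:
$P = \frac{11144}{18919}$ ($P = 11144 \cdot \frac{1}{18919} = \frac{11144}{18919} \approx 0.58904$)
$P + 18860 = \frac{11144}{18919} + 18860 = \frac{356823484}{18919}$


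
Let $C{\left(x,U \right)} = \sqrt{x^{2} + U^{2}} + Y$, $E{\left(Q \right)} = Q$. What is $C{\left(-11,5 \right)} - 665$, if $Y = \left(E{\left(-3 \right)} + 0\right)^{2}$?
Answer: $-656 + \sqrt{146} \approx -643.92$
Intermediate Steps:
$Y = 9$ ($Y = \left(-3 + 0\right)^{2} = \left(-3\right)^{2} = 9$)
$C{\left(x,U \right)} = 9 + \sqrt{U^{2} + x^{2}}$ ($C{\left(x,U \right)} = \sqrt{x^{2} + U^{2}} + 9 = \sqrt{U^{2} + x^{2}} + 9 = 9 + \sqrt{U^{2} + x^{2}}$)
$C{\left(-11,5 \right)} - 665 = \left(9 + \sqrt{5^{2} + \left(-11\right)^{2}}\right) - 665 = \left(9 + \sqrt{25 + 121}\right) - 665 = \left(9 + \sqrt{146}\right) - 665 = -656 + \sqrt{146}$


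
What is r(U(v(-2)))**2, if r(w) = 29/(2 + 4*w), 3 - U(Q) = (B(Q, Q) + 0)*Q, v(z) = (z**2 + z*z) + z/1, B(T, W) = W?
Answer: 841/16900 ≈ 0.049763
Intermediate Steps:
v(z) = z + 2*z**2 (v(z) = (z**2 + z**2) + z*1 = 2*z**2 + z = z + 2*z**2)
U(Q) = 3 - Q**2 (U(Q) = 3 - (Q + 0)*Q = 3 - Q*Q = 3 - Q**2)
r(U(v(-2)))**2 = (29/(2*(1 + 2*(3 - (-2*(1 + 2*(-2)))**2))))**2 = (29/(2*(1 + 2*(3 - (-2*(1 - 4))**2))))**2 = (29/(2*(1 + 2*(3 - (-2*(-3))**2))))**2 = (29/(2*(1 + 2*(3 - 1*6**2))))**2 = (29/(2*(1 + 2*(3 - 1*36))))**2 = (29/(2*(1 + 2*(3 - 36))))**2 = (29/(2*(1 + 2*(-33))))**2 = (29/(2*(1 - 66)))**2 = ((29/2)/(-65))**2 = ((29/2)*(-1/65))**2 = (-29/130)**2 = 841/16900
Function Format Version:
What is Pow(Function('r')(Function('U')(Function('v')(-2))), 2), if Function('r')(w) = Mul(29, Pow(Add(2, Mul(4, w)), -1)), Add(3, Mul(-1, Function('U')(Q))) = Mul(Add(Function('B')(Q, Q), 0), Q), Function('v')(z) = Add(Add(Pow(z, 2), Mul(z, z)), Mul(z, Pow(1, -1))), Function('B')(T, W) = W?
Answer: Rational(841, 16900) ≈ 0.049763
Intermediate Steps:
Function('v')(z) = Add(z, Mul(2, Pow(z, 2))) (Function('v')(z) = Add(Add(Pow(z, 2), Pow(z, 2)), Mul(z, 1)) = Add(Mul(2, Pow(z, 2)), z) = Add(z, Mul(2, Pow(z, 2))))
Function('U')(Q) = Add(3, Mul(-1, Pow(Q, 2))) (Function('U')(Q) = Add(3, Mul(-1, Mul(Add(Q, 0), Q))) = Add(3, Mul(-1, Mul(Q, Q))) = Add(3, Mul(-1, Pow(Q, 2))))
Pow(Function('r')(Function('U')(Function('v')(-2))), 2) = Pow(Mul(Rational(29, 2), Pow(Add(1, Mul(2, Add(3, Mul(-1, Pow(Mul(-2, Add(1, Mul(2, -2))), 2))))), -1)), 2) = Pow(Mul(Rational(29, 2), Pow(Add(1, Mul(2, Add(3, Mul(-1, Pow(Mul(-2, Add(1, -4)), 2))))), -1)), 2) = Pow(Mul(Rational(29, 2), Pow(Add(1, Mul(2, Add(3, Mul(-1, Pow(Mul(-2, -3), 2))))), -1)), 2) = Pow(Mul(Rational(29, 2), Pow(Add(1, Mul(2, Add(3, Mul(-1, Pow(6, 2))))), -1)), 2) = Pow(Mul(Rational(29, 2), Pow(Add(1, Mul(2, Add(3, Mul(-1, 36)))), -1)), 2) = Pow(Mul(Rational(29, 2), Pow(Add(1, Mul(2, Add(3, -36))), -1)), 2) = Pow(Mul(Rational(29, 2), Pow(Add(1, Mul(2, -33)), -1)), 2) = Pow(Mul(Rational(29, 2), Pow(Add(1, -66), -1)), 2) = Pow(Mul(Rational(29, 2), Pow(-65, -1)), 2) = Pow(Mul(Rational(29, 2), Rational(-1, 65)), 2) = Pow(Rational(-29, 130), 2) = Rational(841, 16900)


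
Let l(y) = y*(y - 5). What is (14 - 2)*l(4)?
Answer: -48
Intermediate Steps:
l(y) = y*(-5 + y)
(14 - 2)*l(4) = (14 - 2)*(4*(-5 + 4)) = 12*(4*(-1)) = 12*(-4) = -48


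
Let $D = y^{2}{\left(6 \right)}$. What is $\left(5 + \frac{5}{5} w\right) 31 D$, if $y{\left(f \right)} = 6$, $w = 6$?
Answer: $12276$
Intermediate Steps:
$D = 36$ ($D = 6^{2} = 36$)
$\left(5 + \frac{5}{5} w\right) 31 D = \left(5 + \frac{5}{5} \cdot 6\right) 31 \cdot 36 = \left(5 + 5 \cdot \frac{1}{5} \cdot 6\right) 31 \cdot 36 = \left(5 + 1 \cdot 6\right) 31 \cdot 36 = \left(5 + 6\right) 31 \cdot 36 = 11 \cdot 31 \cdot 36 = 341 \cdot 36 = 12276$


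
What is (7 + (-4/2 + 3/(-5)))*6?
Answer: 132/5 ≈ 26.400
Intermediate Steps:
(7 + (-4/2 + 3/(-5)))*6 = (7 + (-4*½ + 3*(-⅕)))*6 = (7 + (-2 - ⅗))*6 = (7 - 13/5)*6 = (22/5)*6 = 132/5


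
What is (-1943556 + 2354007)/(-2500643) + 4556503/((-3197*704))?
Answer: -12317984471717/5628167192384 ≈ -2.1886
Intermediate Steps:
(-1943556 + 2354007)/(-2500643) + 4556503/((-3197*704)) = 410451*(-1/2500643) + 4556503/(-2250688) = -410451/2500643 + 4556503*(-1/2250688) = -410451/2500643 - 4556503/2250688 = -12317984471717/5628167192384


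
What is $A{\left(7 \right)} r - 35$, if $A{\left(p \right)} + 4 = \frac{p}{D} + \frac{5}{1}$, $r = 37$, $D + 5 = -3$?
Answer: $- \frac{243}{8} \approx -30.375$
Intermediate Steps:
$D = -8$ ($D = -5 - 3 = -8$)
$A{\left(p \right)} = 1 - \frac{p}{8}$ ($A{\left(p \right)} = -4 + \left(\frac{p}{-8} + \frac{5}{1}\right) = -4 + \left(p \left(- \frac{1}{8}\right) + 5 \cdot 1\right) = -4 - \left(-5 + \frac{p}{8}\right) = 1 - \frac{p}{8}$)
$A{\left(7 \right)} r - 35 = \left(1 - \frac{7}{8}\right) 37 - 35 = \frac{1}{8} \cdot 37 - 35 = \frac{37}{8} - 35 = - \frac{243}{8}$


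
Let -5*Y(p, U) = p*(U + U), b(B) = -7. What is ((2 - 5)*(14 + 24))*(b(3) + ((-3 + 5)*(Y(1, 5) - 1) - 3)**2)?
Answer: -8436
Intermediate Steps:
Y(p, U) = -2*U*p/5 (Y(p, U) = -p*(U + U)/5 = -p*2*U/5 = -2*U*p/5)
((2 - 5)*(14 + 24))*(b(3) + ((-3 + 5)*(Y(1, 5) - 1) - 3)**2) = ((2 - 5)*(14 + 24))*(-7 + ((-3 + 5)*(-2/5*5*1 - 1) - 3)**2) = (-3*38)*(-7 + (2*(-2 - 1) - 3)**2) = -114*(-7 + (2*(-3) - 3)**2) = -114*(-7 + (-6 - 3)**2) = -114*(-7 + (-9)**2) = -114*(-7 + 81) = -114*74 = -8436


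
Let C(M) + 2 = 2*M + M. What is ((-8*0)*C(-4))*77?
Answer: 0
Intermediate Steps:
C(M) = -2 + 3*M (C(M) = -2 + (2*M + M) = -2 + 3*M)
((-8*0)*C(-4))*77 = ((-8*0)*(-2 + 3*(-4)))*77 = (0*(-2 - 12))*77 = (0*(-14))*77 = 0*77 = 0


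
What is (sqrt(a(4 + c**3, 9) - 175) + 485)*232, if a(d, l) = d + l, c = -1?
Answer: 112520 + 232*I*sqrt(163) ≈ 1.1252e+5 + 2962.0*I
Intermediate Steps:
(sqrt(a(4 + c**3, 9) - 175) + 485)*232 = (sqrt(((4 + (-1)**3) + 9) - 175) + 485)*232 = (sqrt(((4 - 1) + 9) - 175) + 485)*232 = (sqrt((3 + 9) - 175) + 485)*232 = (sqrt(12 - 175) + 485)*232 = (sqrt(-163) + 485)*232 = (I*sqrt(163) + 485)*232 = (485 + I*sqrt(163))*232 = 112520 + 232*I*sqrt(163)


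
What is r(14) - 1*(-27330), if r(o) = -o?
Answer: 27316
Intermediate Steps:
r(14) - 1*(-27330) = -1*14 - 1*(-27330) = -14 + 27330 = 27316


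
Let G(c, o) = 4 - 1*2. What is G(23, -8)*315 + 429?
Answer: 1059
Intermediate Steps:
G(c, o) = 2 (G(c, o) = 4 - 2 = 2)
G(23, -8)*315 + 429 = 2*315 + 429 = 630 + 429 = 1059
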